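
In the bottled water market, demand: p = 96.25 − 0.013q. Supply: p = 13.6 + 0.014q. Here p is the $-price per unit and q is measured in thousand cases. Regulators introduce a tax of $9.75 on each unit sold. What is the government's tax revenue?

$26325 thousand

Competitive equilibrium: 96.25 − 0.013q = 13.6 + 0.014q → q* = 3061.1111, p* = 56.4556.
With the tax, the buyer price exceeds the seller price by 9.75: (96.25 − 0.013q) − (13.6 + 0.014q) = 9.75 → q' = 2700.
Tax revenue = 9.75 × 2700 = $26325 thousand.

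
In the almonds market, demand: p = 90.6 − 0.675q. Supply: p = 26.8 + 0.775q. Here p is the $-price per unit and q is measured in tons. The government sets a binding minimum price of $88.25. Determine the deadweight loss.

Competitive equilibrium: 90.6 − 0.675q = 26.8 + 0.775q → q* = 44, p* = 60.9.
At the floor p = 88.25, quantity demanded = (90.6 − 88.25)/0.675 = 3.4815.
Sellers' marginal cost at q' = 3.4815: 26.8 + 0.775·3.4815 = 29.4982.
Δq = 44 − 3.4815 = 40.5185; wedge = 88.25 − 29.4982 = 58.7518.
The triangle = ½ × 40.5185 × 58.7518 = $1190.27.

$1190.27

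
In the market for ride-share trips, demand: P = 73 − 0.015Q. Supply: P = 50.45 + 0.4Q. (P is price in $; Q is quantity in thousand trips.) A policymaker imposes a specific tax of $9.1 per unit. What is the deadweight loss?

Competitive equilibrium: 73 − 0.015Q = 50.45 + 0.4Q → Q* = 54.3373, P* = 72.1849.
With the tax, the buyer price exceeds the seller price by 9.1: (73 − 0.015Q) − (50.45 + 0.4Q) = 9.1 → Q' = 32.4096.
ΔQ = 54.3373 − 32.4096 = 21.9277; the wedge equals the tax, 9.1.
The triangle = ½ × 21.9277 × 9.1 = $99.77 thousand.

$99.77 thousand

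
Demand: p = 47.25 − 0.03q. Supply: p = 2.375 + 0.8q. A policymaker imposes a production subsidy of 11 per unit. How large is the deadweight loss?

72.89

Competitive equilibrium: 47.25 − 0.03q = 2.375 + 0.8q → q* = 54.0663, p* = 45.628.
The subsidy lowers effective supply by 11: p = 0.8q − 8.625.
New quantity: 47.25 − 0.03q = 0.8q − 8.625 → q' = 67.3193.
Overproduction Δq = 67.3193 − 54.0663 = 13.253; wedge = subsidy = 11.
The triangle = ½ × 13.253 × 11 = 72.89.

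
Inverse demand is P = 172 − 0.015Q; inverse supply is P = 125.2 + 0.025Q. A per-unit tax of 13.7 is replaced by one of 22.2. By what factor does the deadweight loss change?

2.626

Competitive equilibrium: 172 − 0.015Q = 125.2 + 0.025Q → Q* = 1170, P* = 154.45.
For a per-unit tax t: ΔQ = t/0.04, so DWL = ½·t·(t/0.04) = t²/0.08.
At t = 13.7: DWL = 2346.125. At t = 22.2: DWL = 6160.5.
Ratio = (22.2/13.7)² = 2.626.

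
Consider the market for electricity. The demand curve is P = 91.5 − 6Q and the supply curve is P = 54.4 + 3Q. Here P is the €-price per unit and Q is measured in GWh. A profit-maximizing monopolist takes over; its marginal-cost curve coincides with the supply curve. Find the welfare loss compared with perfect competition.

Competitive equilibrium: 91.5 − 6Q = 54.4 + 3Q → Q* = 4.12222, P* = 66.76667.
Marginal revenue: MR = 91.5 − 12Q. Set MR = MC: 91.5 − 12Q = 54.4 + 3Q → Q_m = 2.47333.
Price P_m = 91.5 − 6·2.47333 = 76.66002; MC(Q_m) = 54.4 + 3·2.47333 = 61.81999.
Competitive Q* = 4.12222, so ΔQ = 1.64889; wedge = 76.66002 − 61.81999 = 14.84003.
DWL = ½ × 1.64889 × 14.84003 = €12.23.

€12.23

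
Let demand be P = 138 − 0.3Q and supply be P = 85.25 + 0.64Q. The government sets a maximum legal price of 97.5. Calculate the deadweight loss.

Competitive equilibrium: 138 − 0.3Q = 85.25 + 0.64Q → Q* = 56.117, P* = 121.1649.
At the ceiling P = 97.5, quantity supplied = (97.5 − 85.25)/0.64 = 19.1406.
Willingness to pay at Q' = 19.1406: 138 − 0.3·19.1406 = 132.2578.
ΔQ = 56.117 − 19.1406 = 36.9764; wedge = 132.2578 − 97.5 = 34.7578.
DWL = ½ × 36.9764 × 34.7578 = 642.61.

642.61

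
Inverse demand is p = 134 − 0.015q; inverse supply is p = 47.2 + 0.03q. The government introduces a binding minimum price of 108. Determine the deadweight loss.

860.44

Competitive equilibrium: 134 − 0.015q = 47.2 + 0.03q → q* = 1928.8889, p* = 105.0667.
At the floor p = 108, quantity demanded = (134 − 108)/0.015 = 1733.3333.
Sellers' marginal cost at q' = 1733.3333: 47.2 + 0.03·1733.3333 = 99.2.
Δq = 1928.8889 − 1733.3333 = 195.5556; wedge = 108 − 99.2 = 8.8.
The triangle = ½ × 195.5556 × 8.8 = 860.44.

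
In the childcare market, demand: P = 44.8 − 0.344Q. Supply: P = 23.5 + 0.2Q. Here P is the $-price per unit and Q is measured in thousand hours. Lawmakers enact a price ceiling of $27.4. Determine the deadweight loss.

$105.07 thousand

Competitive equilibrium: 44.8 − 0.344Q = 23.5 + 0.2Q → Q* = 39.1544, P* = 31.3309.
At the ceiling P = 27.4, quantity supplied = (27.4 − 23.5)/0.2 = 19.5.
Willingness to pay at Q' = 19.5: 44.8 − 0.344·19.5 = 38.092.
ΔQ = 39.1544 − 19.5 = 19.6544; wedge = 38.092 − 27.4 = 10.692.
Welfare loss = ½ × 19.6544 × 10.692 = $105.07 thousand.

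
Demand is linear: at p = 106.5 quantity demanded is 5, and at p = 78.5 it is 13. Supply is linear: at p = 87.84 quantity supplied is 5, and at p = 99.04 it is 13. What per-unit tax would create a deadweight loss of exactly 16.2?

Demand slope = (78.5 − 106.5)/(13 − 5) = −3.5, so p = 124 − 3.5q.
Supply slope = (99.04 − 87.84)/(13 − 5) = 1.4, so p = 80.84 + 1.4q.
Competitive equilibrium: 124 − 3.5q = 80.84 + 1.4q → q* = 8.8082, p* = 93.1714.
A tax t gives Δq = t/4.9 and wedge t, so DWL = t²/9.8.
t²/9.8 = 16.2 → t² = 158.76 → t = 12.6.

12.6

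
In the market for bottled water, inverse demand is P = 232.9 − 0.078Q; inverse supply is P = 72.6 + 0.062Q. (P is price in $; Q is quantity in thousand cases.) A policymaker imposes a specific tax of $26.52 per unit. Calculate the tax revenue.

$25341.75 thousand

Competitive equilibrium: 232.9 − 0.078Q = 72.6 + 0.062Q → Q* = 1145, P* = 143.59.
With the tax, the buyer price exceeds the seller price by 26.52: (232.9 − 0.078Q) − (72.6 + 0.062Q) = 26.52 → Q' = 955.5714.
Tax revenue = 26.52 × 955.5714 = $25341.75 thousand.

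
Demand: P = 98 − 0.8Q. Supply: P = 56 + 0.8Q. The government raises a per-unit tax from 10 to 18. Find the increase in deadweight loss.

70

Competitive equilibrium: 98 − 0.8Q = 56 + 0.8Q → Q* = 26.25, P* = 77.
For a per-unit tax t: ΔQ = t/1.6, so DWL = ½·t·(t/1.6) = t²/3.2.
At t = 10: DWL = 31.25. At t = 18: DWL = 101.25.
Increase = 101.25 − 31.25 = 70.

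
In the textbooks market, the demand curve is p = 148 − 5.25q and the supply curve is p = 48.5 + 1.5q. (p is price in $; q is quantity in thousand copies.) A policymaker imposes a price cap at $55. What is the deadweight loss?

$365.56 thousand

Competitive equilibrium: 148 − 5.25q = 48.5 + 1.5q → q* = 14.7407, p* = 70.6111.
At the ceiling p = 55, quantity supplied = (55 − 48.5)/1.5 = 4.3333.
Willingness to pay at q' = 4.3333: 148 − 5.25·4.3333 = 125.2502.
Δq = 14.7407 − 4.3333 = 10.4074; wedge = 125.2502 − 55 = 70.2502.
Welfare loss = ½ × 10.4074 × 70.2502 = $365.56 thousand.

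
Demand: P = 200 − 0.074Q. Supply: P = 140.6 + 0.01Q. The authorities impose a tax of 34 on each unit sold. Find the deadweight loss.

6880.95

Competitive equilibrium: 200 − 0.074Q = 140.6 + 0.01Q → Q* = 707.1429, P* = 147.6714.
With the tax, the buyer price exceeds the seller price by 34: (200 − 0.074Q) − (140.6 + 0.01Q) = 34 → Q' = 302.381.
ΔQ = 707.1429 − 302.381 = 404.7619; the wedge equals the tax, 34.
The triangle = ½ × 404.7619 × 34 = 6880.95.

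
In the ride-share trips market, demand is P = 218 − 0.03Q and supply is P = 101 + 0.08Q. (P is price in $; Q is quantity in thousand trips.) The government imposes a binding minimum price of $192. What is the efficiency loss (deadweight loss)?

Competitive equilibrium: 218 − 0.03Q = 101 + 0.08Q → Q* = 1063.6364, P* = 186.0909.
At the floor P = 192, quantity demanded = (218 − 192)/0.03 = 866.6667.
Sellers' marginal cost at Q' = 866.6667: 101 + 0.08·866.6667 = 170.3333.
ΔQ = 1063.6364 − 866.6667 = 196.9697; wedge = 192 − 170.3333 = 21.6667.
Welfare loss = ½ × 196.9697 × 21.6667 = $2133.84 thousand.

$2133.84 thousand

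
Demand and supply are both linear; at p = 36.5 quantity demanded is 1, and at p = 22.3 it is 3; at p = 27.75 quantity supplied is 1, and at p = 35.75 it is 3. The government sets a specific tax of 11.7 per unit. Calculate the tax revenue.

Demand slope = (22.3 − 36.5)/(3 − 1) = −7.1, so p = 43.6 − 7.1q.
Supply slope = (35.75 − 27.75)/(3 − 1) = 4, so p = 23.75 + 4q.
Competitive equilibrium: 43.6 − 7.1q = 23.75 + 4q → q* = 1.7883, p* = 30.9032.
With the tax, the buyer price exceeds the seller price by 11.7: (43.6 − 7.1q) − (23.75 + 4q) = 11.7 → q' = 0.7342.
Tax revenue = 11.7 × 0.7342 = 8.59.

8.59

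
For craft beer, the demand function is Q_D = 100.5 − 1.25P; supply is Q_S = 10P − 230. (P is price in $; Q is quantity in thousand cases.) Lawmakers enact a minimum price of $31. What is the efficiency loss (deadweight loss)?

$1.85 thousand

In inverse form: demand P = 80.4 − 0.8Q, supply P = 23 + 0.1Q.
Competitive equilibrium: 80.4 − 0.8Q = 23 + 0.1Q → Q* = 63.7778, P* = 29.3778.
At the floor P = 31, quantity demanded = (80.4 − 31)/0.8 = 61.75.
Sellers' marginal cost at Q' = 61.75: 23 + 0.1·61.75 = 29.175.
ΔQ = 63.7778 − 61.75 = 2.0278; wedge = 31 − 29.175 = 1.825.
DWL = ½ × 2.0278 × 1.825 = $1.85 thousand.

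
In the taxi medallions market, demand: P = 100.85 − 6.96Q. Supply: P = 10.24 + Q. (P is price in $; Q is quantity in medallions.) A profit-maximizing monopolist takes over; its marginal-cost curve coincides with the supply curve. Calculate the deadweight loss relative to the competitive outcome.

$112.23

Competitive equilibrium: 100.85 − 6.96Q = 10.24 + Q → Q* = 11.38317, P* = 21.62317.
Marginal revenue: MR = 100.85 − 13.92Q. Set MR = MC: 100.85 − 13.92Q = 10.24 + Q → Q_m = 6.07306.
Price P_m = 100.85 − 6.96·6.07306 = 58.5815; MC(Q_m) = 10.24 + 1·6.07306 = 16.31306.
Competitive Q* = 11.38317, so ΔQ = 5.31011; wedge = 58.5815 − 16.31306 = 42.26844.
Welfare loss = ½ × 5.31011 × 42.26844 = $112.23.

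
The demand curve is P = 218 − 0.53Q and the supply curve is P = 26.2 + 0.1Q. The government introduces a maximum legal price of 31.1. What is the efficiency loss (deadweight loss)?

Competitive equilibrium: 218 − 0.53Q = 26.2 + 0.1Q → Q* = 304.44444, P* = 56.64444.
At the ceiling P = 31.1, quantity supplied = (31.1 − 26.2)/0.1 = 49.
Willingness to pay at Q' = 49: 218 − 0.53·49 = 192.03.
ΔQ = 304.44444 − 49 = 255.44444; wedge = 192.03 − 31.1 = 160.93.
Welfare loss = ½ × 255.44444 × 160.93 = 20554.34.

20554.34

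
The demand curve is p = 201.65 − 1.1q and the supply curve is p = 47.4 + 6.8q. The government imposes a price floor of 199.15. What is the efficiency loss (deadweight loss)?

1175.72

Competitive equilibrium: 201.65 − 1.1q = 47.4 + 6.8q → q* = 19.52532, p* = 180.17215.
At the floor p = 199.15, quantity demanded = (201.65 − 199.15)/1.1 = 2.27273.
Sellers' marginal cost at q' = 2.27273: 47.4 + 6.8·2.27273 = 62.85456.
Δq = 19.52532 − 2.27273 = 17.25259; wedge = 199.15 − 62.85456 = 136.29544.
Welfare loss = ½ × 17.25259 × 136.29544 = 1175.72.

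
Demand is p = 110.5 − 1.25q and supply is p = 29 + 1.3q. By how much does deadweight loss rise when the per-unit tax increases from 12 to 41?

Competitive equilibrium: 110.5 − 1.25q = 29 + 1.3q → q* = 31.9608, p* = 70.549.
For a per-unit tax t: Δq = t/2.55, so DWL = ½·t·(t/2.55) = t²/5.1.
At t = 12: DWL = 28.235. At t = 41: DWL = 329.608.
Increase = 329.608 − 28.235 = 301.37.

301.37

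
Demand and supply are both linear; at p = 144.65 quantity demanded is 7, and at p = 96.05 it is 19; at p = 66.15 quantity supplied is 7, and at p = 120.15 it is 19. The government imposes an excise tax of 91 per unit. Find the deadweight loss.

Demand slope = (96.05 − 144.65)/(19 − 7) = −4.05, so p = 173 − 4.05q.
Supply slope = (120.15 − 66.15)/(19 − 7) = 4.5, so p = 34.65 + 4.5q.
Competitive equilibrium: 173 − 4.05q = 34.65 + 4.5q → q* = 16.1813, p* = 107.4658.
With the tax, the buyer price exceeds the seller price by 91: (173 − 4.05q) − (34.65 + 4.5q) = 91 → q' = 5.538.
Δq = 16.1813 − 5.538 = 10.6433; the wedge equals the tax, 91.
Deadweight loss = ½ × 10.6433 × 91 = 484.27.

484.27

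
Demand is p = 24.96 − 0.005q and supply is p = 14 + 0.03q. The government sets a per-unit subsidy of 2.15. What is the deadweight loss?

Competitive equilibrium: 24.96 − 0.005q = 14 + 0.03q → q* = 313.1429, p* = 23.3943.
The subsidy lowers effective supply by 2.15: p = 11.85 + 0.03q.
New quantity: 24.96 − 0.005q = 11.85 + 0.03q → q' = 374.5714.
Overproduction Δq = 374.5714 − 313.1429 = 61.4285; wedge = subsidy = 2.15.
Welfare loss = ½ × 61.4285 × 2.15 = 66.04.

66.04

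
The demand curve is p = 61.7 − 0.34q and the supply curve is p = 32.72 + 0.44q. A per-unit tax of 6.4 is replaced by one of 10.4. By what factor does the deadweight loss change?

2.641

Competitive equilibrium: 61.7 − 0.34q = 32.72 + 0.44q → q* = 37.1538, p* = 49.0677.
For a per-unit tax t: Δq = t/0.78, so DWL = ½·t·(t/0.78) = t²/1.56.
At t = 6.4: DWL = 26.256. At t = 10.4: DWL = 69.333.
Ratio = (10.4/6.4)² = 2.641.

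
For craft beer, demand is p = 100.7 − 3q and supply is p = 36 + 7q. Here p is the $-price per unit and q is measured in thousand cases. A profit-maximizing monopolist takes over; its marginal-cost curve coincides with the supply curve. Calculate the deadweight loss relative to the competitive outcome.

Competitive equilibrium: 100.7 − 3q = 36 + 7q → q* = 6.47, p* = 81.29.
Marginal revenue: MR = 100.7 − 6q. Set MR = MC: 100.7 − 6q = 36 + 7q → q_m = 4.9769.
Price p_m = 100.7 − 3·4.9769 = 85.7693; MC(q_m) = 36 + 7·4.9769 = 70.8383.
Competitive q* = 6.47, so Δq = 1.4931; wedge = 85.7693 − 70.8383 = 14.931.
DWL = ½ × 1.4931 × 14.931 = $11.15 thousand.

$11.15 thousand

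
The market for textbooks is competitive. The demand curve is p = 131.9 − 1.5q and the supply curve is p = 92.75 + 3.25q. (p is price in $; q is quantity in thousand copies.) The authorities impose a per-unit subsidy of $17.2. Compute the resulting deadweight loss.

$31.14 thousand

Competitive equilibrium: 131.9 − 1.5q = 92.75 + 3.25q → q* = 8.2421, p* = 119.5368.
The subsidy lowers effective supply by 17.2: p = 75.55 + 3.25q.
New quantity: 131.9 − 1.5q = 75.55 + 3.25q → q' = 11.8632.
Overproduction Δq = 11.8632 − 8.2421 = 3.6211; wedge = subsidy = 17.2.
Welfare loss = ½ × 3.6211 × 17.2 = $31.14 thousand.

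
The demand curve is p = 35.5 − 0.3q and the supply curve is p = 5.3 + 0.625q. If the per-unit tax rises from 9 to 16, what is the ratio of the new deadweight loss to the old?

3.160

Competitive equilibrium: 35.5 − 0.3q = 5.3 + 0.625q → q* = 32.6486, p* = 25.7054.
For a per-unit tax t: Δq = t/0.925, so DWL = ½·t·(t/0.925) = t²/1.85.
At t = 9: DWL = 43.784. At t = 16: DWL = 138.378.
Ratio = (16/9)² = 3.160.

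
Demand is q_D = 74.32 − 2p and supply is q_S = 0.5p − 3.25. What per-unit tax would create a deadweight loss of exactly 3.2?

In inverse form: demand p = 37.16 − 0.5q, supply p = 6.5 + 2q.
Competitive equilibrium: 37.16 − 0.5q = 6.5 + 2q → q* = 12.264, p* = 31.028.
A tax t gives Δq = t/2.5 and wedge t, so DWL = t²/5.
t²/5 = 3.2 → t² = 16 → t = 4.

4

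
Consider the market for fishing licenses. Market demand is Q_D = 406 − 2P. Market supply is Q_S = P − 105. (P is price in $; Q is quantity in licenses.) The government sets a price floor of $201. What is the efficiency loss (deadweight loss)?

In inverse form: demand P = 203 − 0.5Q, supply P = 105 + Q.
Competitive equilibrium: 203 − 0.5Q = 105 + Q → Q* = 65.3333, P* = 170.3333.
At the floor P = 201, quantity demanded = (203 − 201)/0.5 = 4.
Sellers' marginal cost at Q' = 4: 105 + 1·4 = 109.
ΔQ = 65.3333 − 4 = 61.3333; wedge = 201 − 109 = 92.
Welfare loss = ½ × 61.3333 × 92 = $2821.33.

$2821.33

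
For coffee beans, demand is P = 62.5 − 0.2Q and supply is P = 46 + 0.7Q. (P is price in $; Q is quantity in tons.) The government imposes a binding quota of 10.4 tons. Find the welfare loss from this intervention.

$28.322

Competitive equilibrium: 62.5 − 0.2Q = 46 + 0.7Q → Q* = 18.3333, P* = 58.8333.
At Q = 10.4: demand price = 62.5 − 0.2·10.4 = 60.42; supply price = 46 + 0.7·10.4 = 53.28.
ΔQ = 18.3333 − 10.4 = 7.9333; wedge = 60.42 − 53.28 = 7.14.
Welfare loss = ½ × 7.9333 × 7.14 = $28.322.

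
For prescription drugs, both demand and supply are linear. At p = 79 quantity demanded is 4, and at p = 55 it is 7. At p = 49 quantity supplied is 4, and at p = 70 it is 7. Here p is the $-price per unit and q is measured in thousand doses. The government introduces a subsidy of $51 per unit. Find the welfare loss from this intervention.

$86.70 thousand

Demand slope = (55 − 79)/(7 − 4) = −8, so p = 111 − 8q.
Supply slope = (70 − 49)/(7 − 4) = 7, so p = 21 + 7q.
Competitive equilibrium: 111 − 8q = 21 + 7q → q* = 6, p* = 63.
The subsidy lowers effective supply by 51: p = 7q − 30.
New quantity: 111 − 8q = 7q − 30 → q' = 9.4.
Overproduction Δq = 9.4 − 6 = 3.4; wedge = subsidy = 51.
Deadweight loss = ½ × 3.4 × 51 = $86.70 thousand.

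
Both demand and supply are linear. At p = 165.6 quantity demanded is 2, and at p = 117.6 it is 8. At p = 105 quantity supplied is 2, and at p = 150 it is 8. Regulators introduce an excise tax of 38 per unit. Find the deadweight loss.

46.58

Demand slope = (117.6 − 165.6)/(8 − 2) = −8, so p = 181.6 − 8q.
Supply slope = (150 − 105)/(8 − 2) = 7.5, so p = 90 + 7.5q.
Competitive equilibrium: 181.6 − 8q = 90 + 7.5q → q* = 5.9097, p* = 134.3226.
With the tax, the buyer price exceeds the seller price by 38: (181.6 − 8q) − (90 + 7.5q) = 38 → q' = 3.4581.
Δq = 5.9097 − 3.4581 = 2.4516; the wedge equals the tax, 38.
DWL = ½ × 2.4516 × 38 = 46.58.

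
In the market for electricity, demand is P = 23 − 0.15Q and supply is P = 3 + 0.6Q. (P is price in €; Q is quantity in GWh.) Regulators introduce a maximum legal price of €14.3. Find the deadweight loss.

€23.01

Competitive equilibrium: 23 − 0.15Q = 3 + 0.6Q → Q* = 26.6667, P* = 19.
At the ceiling P = 14.3, quantity supplied = (14.3 − 3)/0.6 = 18.8333.
Willingness to pay at Q' = 18.8333: 23 − 0.15·18.8333 = 20.175.
ΔQ = 26.6667 − 18.8333 = 7.8334; wedge = 20.175 − 14.3 = 5.875.
DWL = ½ × 7.8334 × 5.875 = €23.01.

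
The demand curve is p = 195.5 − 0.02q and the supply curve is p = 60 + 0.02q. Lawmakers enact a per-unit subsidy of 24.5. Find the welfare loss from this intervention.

Competitive equilibrium: 195.5 − 0.02q = 60 + 0.02q → q* = 3387.5, p* = 127.75.
The subsidy lowers effective supply by 24.5: p = 35.5 + 0.02q.
New quantity: 195.5 − 0.02q = 35.5 + 0.02q → q' = 4000.
Overproduction Δq = 4000 − 3387.5 = 612.5; wedge = subsidy = 24.5.
DWL = ½ × 612.5 × 24.5 = 7503.125.

7503.125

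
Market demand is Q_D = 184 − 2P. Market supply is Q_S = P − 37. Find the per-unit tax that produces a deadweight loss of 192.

24

In inverse form: demand P = 92 − 0.5Q, supply P = 37 + Q.
Competitive equilibrium: 92 − 0.5Q = 37 + Q → Q* = 36.6667, P* = 73.6667.
A tax t gives ΔQ = t/1.5 and wedge t, so DWL = t²/3.
t²/3 = 192 → t² = 576 → t = 24.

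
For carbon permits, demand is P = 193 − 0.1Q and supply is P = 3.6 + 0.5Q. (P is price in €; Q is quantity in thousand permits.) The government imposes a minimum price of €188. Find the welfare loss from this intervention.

Competitive equilibrium: 193 − 0.1Q = 3.6 + 0.5Q → Q* = 315.66667, P* = 161.43333.
At the floor P = 188, quantity demanded = (193 − 188)/0.1 = 50.
Sellers' marginal cost at Q' = 50: 3.6 + 0.5·50 = 28.6.
ΔQ = 315.66667 − 50 = 265.66667; wedge = 188 − 28.6 = 159.4.
Welfare loss = ½ × 265.66667 × 159.4 = €21173.63 thousand.

€21173.63 thousand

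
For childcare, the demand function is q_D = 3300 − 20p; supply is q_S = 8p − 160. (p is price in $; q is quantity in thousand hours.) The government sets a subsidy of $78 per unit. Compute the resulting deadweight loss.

$17382.86 thousand

In inverse form: demand p = 165 − 0.05q, supply p = 20 + 0.125q.
Competitive equilibrium: 165 − 0.05q = 20 + 0.125q → q* = 828.5714, p* = 123.5714.
The subsidy lowers effective supply by 78: p = 0.125q − 58.
New quantity: 165 − 0.05q = 0.125q − 58 → q' = 1274.2857.
Overproduction Δq = 1274.2857 − 828.5714 = 445.7143; wedge = subsidy = 78.
The triangle = ½ × 445.7143 × 78 = $17382.86 thousand.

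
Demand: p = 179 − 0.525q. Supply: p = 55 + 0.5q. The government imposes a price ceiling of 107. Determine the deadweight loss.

Competitive equilibrium: 179 − 0.525q = 55 + 0.5q → q* = 120.9756, p* = 115.4878.
At the ceiling p = 107, quantity supplied = (107 − 55)/0.5 = 104.
Willingness to pay at q' = 104: 179 − 0.525·104 = 124.4.
Δq = 120.9756 − 104 = 16.9756; wedge = 124.4 − 107 = 17.4.
The triangle = ½ × 16.9756 × 17.4 = 147.69.

147.69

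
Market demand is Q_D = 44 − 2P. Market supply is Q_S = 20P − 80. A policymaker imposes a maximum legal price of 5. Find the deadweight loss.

In inverse form: demand P = 22 − 0.5Q, supply P = 4 + 0.05Q.
Competitive equilibrium: 22 − 0.5Q = 4 + 0.05Q → Q* = 32.7273, P* = 5.6364.
At the ceiling P = 5, quantity supplied = (5 − 4)/0.05 = 20.
Willingness to pay at Q' = 20: 22 − 0.5·20 = 12.
ΔQ = 32.7273 − 20 = 12.7273; wedge = 12 − 5 = 7.
Deadweight loss = ½ × 12.7273 × 7 = 44.55.

44.55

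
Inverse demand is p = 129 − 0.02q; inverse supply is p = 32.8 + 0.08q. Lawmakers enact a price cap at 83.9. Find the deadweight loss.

5224.53

Competitive equilibrium: 129 − 0.02q = 32.8 + 0.08q → q* = 962, p* = 109.76.
At the ceiling p = 83.9, quantity supplied = (83.9 − 32.8)/0.08 = 638.75.
Willingness to pay at q' = 638.75: 129 − 0.02·638.75 = 116.225.
Δq = 962 − 638.75 = 323.25; wedge = 116.225 − 83.9 = 32.325.
Deadweight loss = ½ × 323.25 × 32.325 = 5224.53.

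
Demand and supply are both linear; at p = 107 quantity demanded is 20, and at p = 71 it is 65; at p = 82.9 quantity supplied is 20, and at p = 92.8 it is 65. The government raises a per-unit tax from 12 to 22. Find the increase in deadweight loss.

166.67

Demand slope = (71 − 107)/(65 − 20) = −0.8, so p = 123 − 0.8q.
Supply slope = (92.8 − 82.9)/(65 − 20) = 0.22, so p = 78.5 + 0.22q.
Competitive equilibrium: 123 − 0.8q = 78.5 + 0.22q → q* = 43.6275, p* = 88.098.
For a per-unit tax t: Δq = t/1.02, so DWL = ½·t·(t/1.02) = t²/2.04.
At t = 12: DWL = 70.588. At t = 22: DWL = 237.255.
Increase = 237.255 − 70.588 = 166.67.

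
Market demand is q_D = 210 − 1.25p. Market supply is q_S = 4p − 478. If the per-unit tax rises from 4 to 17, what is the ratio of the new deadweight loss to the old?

18.0625

In inverse form: demand p = 168 − 0.8q, supply p = 119.5 + 0.25q.
Competitive equilibrium: 168 − 0.8q = 119.5 + 0.25q → q* = 46.1905, p* = 131.0476.
For a per-unit tax t: Δq = t/1.05, so DWL = ½·t·(t/1.05) = t²/2.1.
At t = 4: DWL = 7.619. At t = 17: DWL = 137.619.
Ratio = (17/4)² = 18.0625.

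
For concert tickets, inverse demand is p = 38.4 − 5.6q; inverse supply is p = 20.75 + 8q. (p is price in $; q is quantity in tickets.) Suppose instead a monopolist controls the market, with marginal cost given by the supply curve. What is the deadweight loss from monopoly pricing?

$0.97

Competitive equilibrium: 38.4 − 5.6q = 20.75 + 8q → q* = 1.2978, p* = 31.1324.
Marginal revenue: MR = 38.4 − 11.2q. Set MR = MC: 38.4 − 11.2q = 20.75 + 8q → q_m = 0.9193.
Price p_m = 38.4 − 5.6·0.9193 = 33.2519; MC(q_m) = 20.75 + 8·0.9193 = 28.1044.
Competitive q* = 1.2978, so Δq = 0.3785; wedge = 33.2519 − 28.1044 = 5.1475.
Welfare loss = ½ × 0.3785 × 5.1475 = $0.97.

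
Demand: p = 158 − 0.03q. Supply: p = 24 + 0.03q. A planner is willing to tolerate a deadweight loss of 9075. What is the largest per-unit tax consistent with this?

Competitive equilibrium: 158 − 0.03q = 24 + 0.03q → q* = 2233.3333, p* = 91.
A tax t gives Δq = t/0.06 and wedge t, so DWL = t²/0.12.
t²/0.12 = 9075 → t² = 1089 → t = 33.

33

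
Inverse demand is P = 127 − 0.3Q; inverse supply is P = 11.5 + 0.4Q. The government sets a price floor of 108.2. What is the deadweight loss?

3665.24

Competitive equilibrium: 127 − 0.3Q = 11.5 + 0.4Q → Q* = 165, P* = 77.5.
At the floor P = 108.2, quantity demanded = (127 − 108.2)/0.3 = 62.6667.
Sellers' marginal cost at Q' = 62.6667: 11.5 + 0.4·62.6667 = 36.5667.
ΔQ = 165 − 62.6667 = 102.3333; wedge = 108.2 − 36.5667 = 71.6333.
Welfare loss = ½ × 102.3333 × 71.6333 = 3665.24.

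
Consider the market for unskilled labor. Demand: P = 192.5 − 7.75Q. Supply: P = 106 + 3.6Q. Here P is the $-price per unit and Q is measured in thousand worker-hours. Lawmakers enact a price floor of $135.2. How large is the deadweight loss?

$0.29 thousand

Competitive equilibrium: 192.5 − 7.75Q = 106 + 3.6Q → Q* = 7.6211, P* = 133.4361.
At the floor P = 135.2, quantity demanded = (192.5 − 135.2)/7.75 = 7.3935.
Sellers' marginal cost at Q' = 7.3935: 106 + 3.6·7.3935 = 132.6166.
ΔQ = 7.6211 − 7.3935 = 0.2276; wedge = 135.2 − 132.6166 = 2.5834.
DWL = ½ × 0.2276 × 2.5834 = $0.29 thousand.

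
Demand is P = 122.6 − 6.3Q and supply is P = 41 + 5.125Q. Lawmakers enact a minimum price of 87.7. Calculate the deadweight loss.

14.67

Competitive equilibrium: 122.6 − 6.3Q = 41 + 5.125Q → Q* = 7.1422, P* = 77.6039.
At the floor P = 87.7, quantity demanded = (122.6 − 87.7)/6.3 = 5.5397.
Sellers' marginal cost at Q' = 5.5397: 41 + 5.125·5.5397 = 69.391.
ΔQ = 7.1422 − 5.5397 = 1.6025; wedge = 87.7 − 69.391 = 18.309.
Deadweight loss = ½ × 1.6025 × 18.309 = 14.67.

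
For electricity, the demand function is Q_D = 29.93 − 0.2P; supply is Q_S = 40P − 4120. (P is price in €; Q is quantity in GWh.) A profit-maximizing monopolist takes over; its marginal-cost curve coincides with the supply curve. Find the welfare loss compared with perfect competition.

In inverse form: demand P = 149.65 − 5Q, supply P = 103 + 0.025Q.
Competitive equilibrium: 149.65 − 5Q = 103 + 0.025Q → Q* = 9.28358, P* = 103.23209.
Marginal revenue: MR = 149.65 − 10Q. Set MR = MC: 149.65 − 10Q = 103 + 0.025Q → Q_m = 4.65337.
Price P_m = 149.65 − 5·4.65337 = 126.38315; MC(Q_m) = 103 + 0.025·4.65337 = 103.11633.
Competitive Q* = 9.28358, so ΔQ = 4.63021; wedge = 126.38315 − 103.11633 = 23.26682.
DWL = ½ × 4.63021 × 23.26682 = €53.87.

€53.87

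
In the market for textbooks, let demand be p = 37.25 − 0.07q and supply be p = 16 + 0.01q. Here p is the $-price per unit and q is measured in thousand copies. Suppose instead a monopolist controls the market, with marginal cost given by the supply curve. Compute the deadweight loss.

Competitive equilibrium: 37.25 − 0.07q = 16 + 0.01q → q* = 265.625, p* = 18.65625.
Marginal revenue: MR = 37.25 − 0.14q. Set MR = MC: 37.25 − 0.14q = 16 + 0.01q → q_m = 141.66667.
Price p_m = 37.25 − 0.07·141.66667 = 27.33333; MC(q_m) = 16 + 0.01·141.66667 = 17.41667.
Competitive q* = 265.625, so Δq = 123.95833; wedge = 27.33333 − 17.41667 = 9.91666.
DWL = ½ × 123.95833 × 9.91666 = $614.63 thousand.

$614.63 thousand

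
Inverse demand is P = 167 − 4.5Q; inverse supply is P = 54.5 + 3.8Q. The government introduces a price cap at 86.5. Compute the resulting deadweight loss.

109.35

Competitive equilibrium: 167 − 4.5Q = 54.5 + 3.8Q → Q* = 13.5542, P* = 106.006.
At the ceiling P = 86.5, quantity supplied = (86.5 − 54.5)/3.8 = 8.4211.
Willingness to pay at Q' = 8.4211: 167 − 4.5·8.4211 = 129.1051.
ΔQ = 13.5542 − 8.4211 = 5.1331; wedge = 129.1051 − 86.5 = 42.6051.
Deadweight loss = ½ × 5.1331 × 42.6051 = 109.35.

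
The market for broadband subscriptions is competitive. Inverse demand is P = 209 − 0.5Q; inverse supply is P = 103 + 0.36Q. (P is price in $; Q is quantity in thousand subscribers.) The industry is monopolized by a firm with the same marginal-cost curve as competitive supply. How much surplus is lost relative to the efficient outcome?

Competitive equilibrium: 209 − 0.5Q = 103 + 0.36Q → Q* = 123.2558, P* = 147.3721.
Marginal revenue: MR = 209 − Q. Set MR = MC: 209 − Q = 103 + 0.36Q → Q_m = 77.9412.
Price P_m = 209 − 0.5·77.9412 = 170.0294; MC(Q_m) = 103 + 0.36·77.9412 = 131.0588.
Competitive Q* = 123.2558, so ΔQ = 45.3146; wedge = 170.0294 − 131.0588 = 38.9706.
Deadweight loss = ½ × 45.3146 × 38.9706 = $882.97 thousand.

$882.97 thousand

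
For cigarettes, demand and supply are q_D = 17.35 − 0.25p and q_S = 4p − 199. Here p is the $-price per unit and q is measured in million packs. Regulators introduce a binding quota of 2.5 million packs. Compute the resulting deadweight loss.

In inverse form: demand p = 69.4 − 4q, supply p = 49.75 + 0.25q.
Competitive equilibrium: 69.4 − 4q = 49.75 + 0.25q → q* = 4.6235, p* = 50.9059.
At q = 2.5: demand price = 69.4 − 4·2.5 = 59.4; supply price = 49.75 + 0.25·2.5 = 50.375.
Δq = 4.6235 − 2.5 = 2.1235; wedge = 59.4 − 50.375 = 9.025.
Welfare loss = ½ × 2.1235 × 9.025 = $9.58 million.

$9.58 million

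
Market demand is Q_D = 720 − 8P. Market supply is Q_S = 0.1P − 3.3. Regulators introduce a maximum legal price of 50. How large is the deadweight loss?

78.18

In inverse form: demand P = 90 − 0.125Q, supply P = 33 + 10Q.
Competitive equilibrium: 90 − 0.125Q = 33 + 10Q → Q* = 5.62963, P* = 89.2963.
At the ceiling P = 50, quantity supplied = (50 − 33)/10 = 1.7.
Willingness to pay at Q' = 1.7: 90 − 0.125·1.7 = 89.7875.
ΔQ = 5.62963 − 1.7 = 3.92963; wedge = 89.7875 − 50 = 39.7875.
Deadweight loss = ½ × 3.92963 × 39.7875 = 78.18.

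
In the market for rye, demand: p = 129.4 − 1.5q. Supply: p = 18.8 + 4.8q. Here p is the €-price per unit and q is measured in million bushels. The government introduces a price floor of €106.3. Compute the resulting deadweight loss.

€14.64 million

Competitive equilibrium: 129.4 − 1.5q = 18.8 + 4.8q → q* = 17.5556, p* = 103.0667.
At the floor p = 106.3, quantity demanded = (129.4 − 106.3)/1.5 = 15.4.
Sellers' marginal cost at q' = 15.4: 18.8 + 4.8·15.4 = 92.72.
Δq = 17.5556 − 15.4 = 2.1556; wedge = 106.3 − 92.72 = 13.58.
Welfare loss = ½ × 2.1556 × 13.58 = €14.64 million.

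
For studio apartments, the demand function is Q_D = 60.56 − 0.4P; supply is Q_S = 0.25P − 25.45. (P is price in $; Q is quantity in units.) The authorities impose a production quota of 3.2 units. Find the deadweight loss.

In inverse form: demand P = 151.4 − 2.5Q, supply P = 101.8 + 4Q.
Competitive equilibrium: 151.4 − 2.5Q = 101.8 + 4Q → Q* = 7.6308, P* = 132.3231.
At Q = 3.2: demand price = 151.4 − 2.5·3.2 = 143.4; supply price = 101.8 + 4·3.2 = 114.6.
ΔQ = 7.6308 − 3.2 = 4.4308; wedge = 143.4 − 114.6 = 28.8.
Deadweight loss = ½ × 4.4308 × 28.8 = $63.80.

$63.80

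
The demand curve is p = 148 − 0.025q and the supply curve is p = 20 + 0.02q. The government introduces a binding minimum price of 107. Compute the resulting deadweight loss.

Competitive equilibrium: 148 − 0.025q = 20 + 0.02q → q* = 2844.4444, p* = 76.8889.
At the floor p = 107, quantity demanded = (148 − 107)/0.025 = 1640.
Sellers' marginal cost at q' = 1640: 20 + 0.02·1640 = 52.8.
Δq = 2844.4444 − 1640 = 1204.4444; wedge = 107 − 52.8 = 54.2.
Welfare loss = ½ × 1204.4444 × 54.2 = 32640.44.

32640.44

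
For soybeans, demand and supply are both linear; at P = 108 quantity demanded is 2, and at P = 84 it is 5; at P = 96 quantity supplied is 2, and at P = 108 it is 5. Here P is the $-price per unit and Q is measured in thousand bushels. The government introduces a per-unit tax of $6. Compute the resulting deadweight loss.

Demand slope = (84 − 108)/(5 − 2) = −8, so P = 124 − 8Q.
Supply slope = (108 − 96)/(5 − 2) = 4, so P = 88 + 4Q.
Competitive equilibrium: 124 − 8Q = 88 + 4Q → Q* = 3, P* = 100.
With the tax, the buyer price exceeds the seller price by 6: (124 − 8Q) − (88 + 4Q) = 6 → Q' = 2.5.
ΔQ = 3 − 2.5 = 0.5; the wedge equals the tax, 6.
Deadweight loss = ½ × 0.5 × 6 = $1.50 thousand.

$1.50 thousand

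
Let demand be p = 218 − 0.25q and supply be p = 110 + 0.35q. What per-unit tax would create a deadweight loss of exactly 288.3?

Competitive equilibrium: 218 − 0.25q = 110 + 0.35q → q* = 180, p* = 173.
A tax t gives Δq = t/0.6 and wedge t, so DWL = t²/1.2.
t²/1.2 = 288.3 → t² = 345.96 → t = 18.6.

18.6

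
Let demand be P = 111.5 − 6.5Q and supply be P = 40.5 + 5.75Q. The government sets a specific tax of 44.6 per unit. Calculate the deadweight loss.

81.19

Competitive equilibrium: 111.5 − 6.5Q = 40.5 + 5.75Q → Q* = 5.7959, P* = 73.8265.
With the tax, the buyer price exceeds the seller price by 44.6: (111.5 − 6.5Q) − (40.5 + 5.75Q) = 44.6 → Q' = 2.1551.
ΔQ = 5.7959 − 2.1551 = 3.6408; the wedge equals the tax, 44.6.
Deadweight loss = ½ × 3.6408 × 44.6 = 81.19.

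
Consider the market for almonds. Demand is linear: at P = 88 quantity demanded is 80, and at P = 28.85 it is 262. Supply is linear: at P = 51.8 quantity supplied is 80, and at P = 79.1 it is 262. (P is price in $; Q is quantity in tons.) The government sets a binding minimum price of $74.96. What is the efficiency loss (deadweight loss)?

$309.30

Demand slope = (28.85 − 88)/(262 − 80) = −0.325, so P = 114 − 0.325Q.
Supply slope = (79.1 − 51.8)/(262 − 80) = 0.15, so P = 39.8 + 0.15Q.
Competitive equilibrium: 114 − 0.325Q = 39.8 + 0.15Q → Q* = 156.2105, P* = 63.2316.
At the floor P = 74.96, quantity demanded = (114 − 74.96)/0.325 = 120.1231.
Sellers' marginal cost at Q' = 120.1231: 39.8 + 0.15·120.1231 = 57.8185.
ΔQ = 156.2105 − 120.1231 = 36.0874; wedge = 74.96 − 57.8185 = 17.1415.
DWL = ½ × 36.0874 × 17.1415 = $309.30.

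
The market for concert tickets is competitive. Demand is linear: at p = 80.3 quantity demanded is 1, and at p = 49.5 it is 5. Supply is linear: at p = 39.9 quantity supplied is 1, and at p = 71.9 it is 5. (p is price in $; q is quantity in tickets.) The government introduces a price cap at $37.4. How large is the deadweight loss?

$65.37

Demand slope = (49.5 − 80.3)/(5 − 1) = −7.7, so p = 88 − 7.7q.
Supply slope = (71.9 − 39.9)/(5 − 1) = 8, so p = 31.9 + 8q.
Competitive equilibrium: 88 − 7.7q = 31.9 + 8q → q* = 3.5732, p* = 60.486.
At the ceiling p = 37.4, quantity supplied = (37.4 − 31.9)/8 = 0.6875.
Willingness to pay at q' = 0.6875: 88 − 7.7·0.6875 = 82.7063.
Δq = 3.5732 − 0.6875 = 2.8857; wedge = 82.7063 − 37.4 = 45.3063.
Deadweight loss = ½ × 2.8857 × 45.3063 = $65.37.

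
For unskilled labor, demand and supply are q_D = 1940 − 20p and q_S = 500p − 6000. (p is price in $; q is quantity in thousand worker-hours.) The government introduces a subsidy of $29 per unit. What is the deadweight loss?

In inverse form: demand p = 97 − 0.05q, supply p = 12 + 0.002q.
Competitive equilibrium: 97 − 0.05q = 12 + 0.002q → q* = 1634.6154, p* = 15.2692.
The subsidy lowers effective supply by 29: p = 0.002q − 17.
New quantity: 97 − 0.05q = 0.002q − 17 → q' = 2192.3077.
Overproduction Δq = 2192.3077 − 1634.6154 = 557.6923; wedge = subsidy = 29.
Welfare loss = ½ × 557.6923 × 29 = $8086.54 thousand.

$8086.54 thousand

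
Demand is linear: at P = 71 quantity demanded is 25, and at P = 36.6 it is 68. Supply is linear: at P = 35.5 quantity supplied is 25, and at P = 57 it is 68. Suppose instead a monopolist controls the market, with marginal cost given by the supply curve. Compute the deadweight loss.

Demand slope = (36.6 − 71)/(68 − 25) = −0.8, so P = 91 − 0.8Q.
Supply slope = (57 − 35.5)/(68 − 25) = 0.5, so P = 23 + 0.5Q.
Competitive equilibrium: 91 − 0.8Q = 23 + 0.5Q → Q* = 52.3077, P* = 49.1538.
Marginal revenue: MR = 91 − 1.6Q. Set MR = MC: 91 − 1.6Q = 23 + 0.5Q → Q_m = 32.381.
Price P_m = 91 − 0.8·32.381 = 65.0952; MC(Q_m) = 23 + 0.5·32.381 = 39.1905.
Competitive Q* = 52.3077, so ΔQ = 19.9267; wedge = 65.0952 − 39.1905 = 25.9047.
DWL = ½ × 19.9267 × 25.9047 = 258.10.

258.10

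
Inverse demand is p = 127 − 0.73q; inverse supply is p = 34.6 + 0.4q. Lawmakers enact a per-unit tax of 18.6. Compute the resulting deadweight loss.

153.08

Competitive equilibrium: 127 − 0.73q = 34.6 + 0.4q → q* = 81.7699, p* = 67.308.
With the tax, the buyer price exceeds the seller price by 18.6: (127 − 0.73q) − (34.6 + 0.4q) = 18.6 → q' = 65.3097.
Δq = 81.7699 − 65.3097 = 16.4602; the wedge equals the tax, 18.6.
Welfare loss = ½ × 16.4602 × 18.6 = 153.08.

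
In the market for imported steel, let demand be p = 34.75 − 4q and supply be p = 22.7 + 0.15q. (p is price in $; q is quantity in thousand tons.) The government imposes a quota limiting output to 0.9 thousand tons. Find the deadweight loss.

Competitive equilibrium: 34.75 − 4q = 22.7 + 0.15q → q* = 2.9036, p* = 23.1355.
At q = 0.9: demand price = 34.75 − 4·0.9 = 31.15; supply price = 22.7 + 0.15·0.9 = 22.835.
Δq = 2.9036 − 0.9 = 2.0036; wedge = 31.15 − 22.835 = 8.315.
Deadweight loss = ½ × 2.0036 × 8.315 = $8.33 thousand.

$8.33 thousand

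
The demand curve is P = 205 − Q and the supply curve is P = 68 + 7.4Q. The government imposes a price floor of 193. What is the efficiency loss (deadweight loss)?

78

Competitive equilibrium: 205 − Q = 68 + 7.4Q → Q* = 16.3095, P* = 188.6905.
At the floor P = 193, quantity demanded = (205 − 193)/1 = 12.
Sellers' marginal cost at Q' = 12: 68 + 7.4·12 = 156.8.
ΔQ = 16.3095 − 12 = 4.3095; wedge = 193 − 156.8 = 36.2.
Deadweight loss = ½ × 4.3095 × 36.2 = 78.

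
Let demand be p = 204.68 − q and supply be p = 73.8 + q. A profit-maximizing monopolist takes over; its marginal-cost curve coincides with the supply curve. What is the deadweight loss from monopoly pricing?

475.82

Competitive equilibrium: 204.68 − q = 73.8 + q → q* = 65.44, p* = 139.24.
Marginal revenue: MR = 204.68 − 2q. Set MR = MC: 204.68 − 2q = 73.8 + q → q_m = 43.6267.
Price p_m = 204.68 − 1·43.6267 = 161.0533; MC(q_m) = 73.8 + 1·43.6267 = 117.4267.
Competitive q* = 65.44, so Δq = 21.8133; wedge = 161.0533 − 117.4267 = 43.6266.
Welfare loss = ½ × 21.8133 × 43.6266 = 475.82.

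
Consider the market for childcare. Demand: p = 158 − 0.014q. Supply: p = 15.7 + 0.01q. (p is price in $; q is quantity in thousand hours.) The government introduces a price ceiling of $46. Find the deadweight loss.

$100862.01 thousand

Competitive equilibrium: 158 − 0.014q = 15.7 + 0.01q → q* = 5929.1667, p* = 74.9917.
At the ceiling p = 46, quantity supplied = (46 − 15.7)/0.01 = 3030.
Willingness to pay at q' = 3030: 158 − 0.014·3030 = 115.58.
Δq = 5929.1667 − 3030 = 2899.1667; wedge = 115.58 − 46 = 69.58.
Deadweight loss = ½ × 2899.1667 × 69.58 = $100862.01 thousand.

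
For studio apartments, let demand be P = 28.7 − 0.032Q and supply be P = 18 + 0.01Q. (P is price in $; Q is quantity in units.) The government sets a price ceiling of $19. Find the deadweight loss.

$502.98

Competitive equilibrium: 28.7 − 0.032Q = 18 + 0.01Q → Q* = 254.7619, P* = 20.5476.
At the ceiling P = 19, quantity supplied = (19 − 18)/0.01 = 100.
Willingness to pay at Q' = 100: 28.7 − 0.032·100 = 25.5.
ΔQ = 254.7619 − 100 = 154.7619; wedge = 25.5 − 19 = 6.5.
DWL = ½ × 154.7619 × 6.5 = $502.98.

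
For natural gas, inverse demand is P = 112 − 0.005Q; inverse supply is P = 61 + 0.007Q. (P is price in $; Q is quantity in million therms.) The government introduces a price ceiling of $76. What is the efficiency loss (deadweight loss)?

$26640.31 million

Competitive equilibrium: 112 − 0.005Q = 61 + 0.007Q → Q* = 4250, P* = 90.75.
At the ceiling P = 76, quantity supplied = (76 − 61)/0.007 = 2142.857143.
Willingness to pay at Q' = 2142.857143: 112 − 0.005·2142.857143 = 101.285714.
ΔQ = 4250 − 2142.857143 = 2107.142857; wedge = 101.285714 − 76 = 25.285714.
Deadweight loss = ½ × 2107.142857 × 25.285714 = $26640.31 million.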